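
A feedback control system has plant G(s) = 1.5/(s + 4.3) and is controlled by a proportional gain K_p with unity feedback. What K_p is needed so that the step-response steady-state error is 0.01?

For a type-0 loop with proportional control, e_ss = 1/(1 + K_p·G(0)).
G(0) = 0.3488. Require 1/(1 + K_p·0.3488) = 0.01, so 1 + 0.3488·K_p = 100.
K_p = (100 − 1)/0.3488 = 284.

K_p = 284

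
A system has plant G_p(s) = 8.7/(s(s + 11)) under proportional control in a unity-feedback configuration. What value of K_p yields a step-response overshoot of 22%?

K_p = 18.4

From %OS = 100·exp(−πζ/√(1−ζ²)) = 22%, ζ = −ln(0.22)/√(π²+ln²(0.22)) = 0.4342.
Characteristic equation s² + 11s + 8.7K_p = 0 gives ζ = 11/(2√(8.7K_p)).
Setting ζ = 0.4342: √(8.7K_p) = 11/(2·0.4342) = 12.67, so K_p = 160.5/8.7 = 18.4.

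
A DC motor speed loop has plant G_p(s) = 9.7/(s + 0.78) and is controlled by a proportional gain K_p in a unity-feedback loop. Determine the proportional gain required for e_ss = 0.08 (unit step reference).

The loop is type 0, so e_ss(step) = 1/(1 + K_pos) with K_pos = K_p·G_p(0).
G_p(0) = 12.44. Require 1/(1 + K_p·12.44) = 0.08, so 1 + 12.44·K_p = 12.5.
K_p = (12.5 − 1)/12.44 = 0.925.

K_p = 0.925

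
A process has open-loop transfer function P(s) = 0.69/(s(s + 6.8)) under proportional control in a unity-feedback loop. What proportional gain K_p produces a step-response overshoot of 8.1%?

K_p = 42.9

From %OS = 100·exp(−πζ/√(1−ζ²)) = 8.1%, ζ = −ln(0.081)/√(π²+ln²(0.081)) = 0.6247.
Characteristic equation s² + 6.8s + 0.69K_p = 0 gives ζ = 6.8/(2√(0.69K_p)).
Setting ζ = 0.6247: √(0.69K_p) = 6.8/(2·0.6247) = 5.443, so K_p = 29.62/0.69 = 42.9.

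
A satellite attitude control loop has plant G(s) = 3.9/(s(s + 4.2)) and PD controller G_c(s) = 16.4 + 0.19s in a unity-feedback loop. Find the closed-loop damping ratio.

ζ = 0.309

Forward path: (16.4 + 0.19s)·3.9/(s(s+4.2)). The closed-loop characteristic equation is s² + (4.2 + 3.9·0.19)s + 3.9·16.4 = 0.
That is s² + 4.941s + 63.96 = 0, so ω_n = 7.997 rad/s and ζ = 4.941/(2·7.997) = 0.3089.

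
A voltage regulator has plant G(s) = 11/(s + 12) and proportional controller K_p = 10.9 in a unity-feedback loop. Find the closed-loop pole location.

Closed-loop transfer function: T(s) = K_p·G(s)/(1 + K_p·G(s)) = 119.9/(s + 12 + 119.9) = 119.9/(s + 131.9).
The closed-loop pole is at s = −131.9.

s = -131.9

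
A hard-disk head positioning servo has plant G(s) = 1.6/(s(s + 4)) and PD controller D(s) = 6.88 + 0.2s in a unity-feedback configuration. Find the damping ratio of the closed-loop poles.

ζ = 0.651

Forward path: (6.88 + 0.2s)·1.6/(s(s+4)). The closed-loop characteristic equation is s² + (4 + 1.6·0.2)s + 1.6·6.88 = 0.
That is s² + 4.32s + 11.01 = 0, so ω_n = 3.318 rad/s and ζ = 4.32/(2·3.318) = 0.651.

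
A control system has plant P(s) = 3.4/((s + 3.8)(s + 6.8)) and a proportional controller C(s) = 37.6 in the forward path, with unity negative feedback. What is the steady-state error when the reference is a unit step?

The loop is type 0. Static position error constant K_pos = C(0)·P(0) = 37.6·0.1316 = 4.947.
Steady-state error to a unit step: e_ss = 1/(1+K_pos) = 1/5.947 = 0.168.

0.168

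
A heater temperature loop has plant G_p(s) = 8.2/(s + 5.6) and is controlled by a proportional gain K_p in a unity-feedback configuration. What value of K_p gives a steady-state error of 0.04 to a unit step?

Steady-state error for a unit step on this type-0 loop is 1/(1 + K_p·G_p(0)).
G_p(0) = 1.464. Require 1/(1 + K_p·1.464) = 0.04, so 1 + 1.464·K_p = 25.
K_p = (25 − 1)/1.464 = 16.4.

K_p = 16.4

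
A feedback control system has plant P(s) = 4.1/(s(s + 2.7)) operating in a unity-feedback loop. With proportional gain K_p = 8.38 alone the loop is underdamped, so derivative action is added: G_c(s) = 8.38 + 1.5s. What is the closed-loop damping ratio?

Forward path: (8.38 + 1.5s)·4.1/(s(s+2.7)). The closed-loop characteristic equation is s² + (2.7 + 4.1·1.5)s + 4.1·8.38 = 0.
That is s² + 8.85s + 34.36 = 0, so ω_n = 5.862 rad/s and ζ = 8.85/(2·5.862) = 0.7549.

ζ = 0.755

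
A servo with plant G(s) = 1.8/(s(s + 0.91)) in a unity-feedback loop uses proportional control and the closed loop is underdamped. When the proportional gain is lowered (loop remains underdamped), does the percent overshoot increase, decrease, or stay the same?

ζ = 0.91/(2√(1.8K_p)) rises as K_p falls; higher damping means less overshoot.

decrease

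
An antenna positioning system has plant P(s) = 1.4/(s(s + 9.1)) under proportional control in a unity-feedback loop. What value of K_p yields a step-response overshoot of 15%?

From %OS = 100·exp(−πζ/√(1−ζ²)) = 15%, ζ = −ln(0.15)/√(π²+ln²(0.15)) = 0.5169.
Characteristic equation s² + 9.1s + 1.4K_p = 0 gives ζ = 9.1/(2√(1.4K_p)).
Setting ζ = 0.5169: √(1.4K_p) = 9.1/(2·0.5169) = 8.802, so K_p = 77.47/1.4 = 55.3.

K_p = 55.3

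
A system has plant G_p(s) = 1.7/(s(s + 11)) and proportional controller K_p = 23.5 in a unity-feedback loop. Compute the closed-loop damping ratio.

ζ = 0.87

The closed-loop denominator is s(s+11) + 23.5·1.7 = s² + 11s + 39.95.
So ω_n² = 39.95 ⇒ ω_n = 6.321 rad/s, and ζ = 11/(2ω_n) = 0.87.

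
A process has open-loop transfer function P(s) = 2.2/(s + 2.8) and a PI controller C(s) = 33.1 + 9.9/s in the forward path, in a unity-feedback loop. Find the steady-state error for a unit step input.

The open loop C(s)P(s) has a pole at the origin (type 1), so the static position error constant is infinite and e_ss = 1/(1+∞) = 0.

0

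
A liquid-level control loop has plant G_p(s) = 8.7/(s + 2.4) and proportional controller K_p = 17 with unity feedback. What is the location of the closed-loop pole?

Closed-loop transfer function: T(s) = K_p·G_p(s)/(1 + K_p·G_p(s)) = 147.9/(s + 2.4 + 147.9) = 147.9/(s + 150.3).
The closed-loop pole is at s = −150.3.

s = -150.3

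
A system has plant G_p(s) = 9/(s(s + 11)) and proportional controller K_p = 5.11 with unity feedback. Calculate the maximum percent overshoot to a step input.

Closed-loop characteristic equation: s² + 11s + 45.99 = 0, so ω_n = 6.782 rad/s and ζ = 11/(2·6.782) = 0.811.
%OS = 100·exp(−πζ/√(1−ζ²)) = 100·exp(−π·0.811/√0.3422) = 1.28%.

1.28%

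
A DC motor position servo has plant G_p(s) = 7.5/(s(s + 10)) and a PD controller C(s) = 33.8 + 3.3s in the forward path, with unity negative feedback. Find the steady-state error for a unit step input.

The open loop C(s)G_p(s) has a pole at the origin (type 1), so the static position error constant is infinite and e_ss = 1/(1+∞) = 0.

0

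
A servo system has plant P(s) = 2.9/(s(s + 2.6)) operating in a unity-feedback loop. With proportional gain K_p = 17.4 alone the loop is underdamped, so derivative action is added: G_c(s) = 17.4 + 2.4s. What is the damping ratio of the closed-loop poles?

ζ = 0.673

Forward path: (17.4 + 2.4s)·2.9/(s(s+2.6)). The closed-loop characteristic equation is s² + (2.6 + 2.9·2.4)s + 2.9·17.4 = 0.
That is s² + 9.56s + 50.46 = 0, so ω_n = 7.104 rad/s and ζ = 9.56/(2·7.104) = 0.6729.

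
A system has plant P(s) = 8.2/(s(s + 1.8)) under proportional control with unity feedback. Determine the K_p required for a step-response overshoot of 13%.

From %OS = 100·exp(−πζ/√(1−ζ²)) = 13%, ζ = −ln(0.13)/√(π²+ln²(0.13)) = 0.5446.
Characteristic equation s² + 1.8s + 8.2K_p = 0 gives ζ = 1.8/(2√(8.2K_p)).
Setting ζ = 0.5446: √(8.2K_p) = 1.8/(2·0.5446) = 1.652, so K_p = 2.731/8.2 = 0.333.

K_p = 0.333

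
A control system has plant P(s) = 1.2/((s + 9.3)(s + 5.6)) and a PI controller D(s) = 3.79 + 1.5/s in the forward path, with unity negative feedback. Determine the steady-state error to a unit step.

The open loop D(s)P(s) has a pole at the origin (type 1), so the static position error constant is infinite and e_ss = 1/(1+∞) = 0.

0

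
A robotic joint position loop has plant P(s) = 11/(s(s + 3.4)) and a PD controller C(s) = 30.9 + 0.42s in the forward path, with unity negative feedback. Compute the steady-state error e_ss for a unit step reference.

The open loop C(s)P(s) has a pole at the origin (type 1), so the static position error constant is infinite and e_ss = 1/(1+∞) = 0.

0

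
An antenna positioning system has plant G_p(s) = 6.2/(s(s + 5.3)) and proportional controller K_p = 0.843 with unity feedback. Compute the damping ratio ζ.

ζ = 1.16

1 + K_p·G_p(s) = 0 gives s² + 5.3s + 5.227 = 0.
So ω_n² = 5.227 ⇒ ω_n = 2.286 rad/s, and ζ = 5.3/(2ω_n) = 1.16.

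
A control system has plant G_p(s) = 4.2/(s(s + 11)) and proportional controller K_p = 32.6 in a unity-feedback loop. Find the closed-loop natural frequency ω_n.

ω_n = 11.7 rad/s

1 + K_p·G_p(s) = 0 gives s² + 11s + 136.9 = 0.
Matching s² + 2ζω_n s + ω_n²: ω_n = √136.9 = 11.7 rad/s and 2ζω_n = 11, so ζ = 11/(2·11.7) = 0.47.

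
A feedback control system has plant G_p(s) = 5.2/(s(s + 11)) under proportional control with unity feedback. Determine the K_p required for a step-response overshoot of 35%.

From %OS = 100·exp(−πζ/√(1−ζ²)) = 35%, ζ = −ln(0.35)/√(π²+ln²(0.35)) = 0.3169.
Characteristic equation s² + 11s + 5.2K_p = 0 gives ζ = 11/(2√(5.2K_p)).
Setting ζ = 0.3169: √(5.2K_p) = 11/(2·0.3169) = 17.35, so K_p = 301.1/5.2 = 57.9.

K_p = 57.9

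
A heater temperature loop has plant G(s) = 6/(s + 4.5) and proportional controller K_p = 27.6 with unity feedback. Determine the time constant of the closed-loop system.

τ = 0.00588 s

Closed-loop transfer function: T(s) = K_p·G(s)/(1 + K_p·G(s)) = 165.6/(s + 4.5 + 165.6) = 165.6/(s + 170.1).
Time constant τ = 1/170.1 = 0.00588 s.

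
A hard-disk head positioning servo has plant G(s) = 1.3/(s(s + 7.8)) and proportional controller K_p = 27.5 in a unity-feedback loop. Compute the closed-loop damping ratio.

ζ = 0.652

1 + K_p·G(s) = 0 gives s² + 7.8s + 35.75 = 0.
Matching s² + 2ζω_n s + ω_n²: ω_n = √35.75 = 5.979 rad/s and 2ζω_n = 7.8, so ζ = 7.8/(2·5.979) = 0.652.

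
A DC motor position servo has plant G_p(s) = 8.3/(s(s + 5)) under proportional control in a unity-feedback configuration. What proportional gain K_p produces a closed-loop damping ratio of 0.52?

Closed-loop characteristic equation: s² + 5s + K_p·8.3 = 0.
So ω_n = √(8.3K_p) and 2ζω_n = 5, giving ζ = 5/(2√(8.3K_p)).
Setting ζ = 0.52: √(8.3K_p) = 5/(2·0.52) = 4.808, so K_p = 23.11/8.3 = 2.78.

K_p = 2.78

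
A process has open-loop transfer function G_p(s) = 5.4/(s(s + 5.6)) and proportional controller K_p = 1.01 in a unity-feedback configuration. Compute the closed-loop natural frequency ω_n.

With unity feedback the closed-loop characteristic equation is s² + 5.6s + 1.01·5.4 = s² + 5.6s + 5.454 = 0.
Matching s² + 2ζω_n s + ω_n²: ω_n = √5.454 = 2.335 rad/s and 2ζω_n = 5.6, so ζ = 5.6/(2·2.335) = 1.2.

ω_n = 2.34 rad/s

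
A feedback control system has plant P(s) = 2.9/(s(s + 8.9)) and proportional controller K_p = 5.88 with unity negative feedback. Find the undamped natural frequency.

1 + K_p·P(s) = 0 gives s² + 8.9s + 17.05 = 0.
So ω_n² = 17.05 ⇒ ω_n = 4.129 rad/s, and ζ = 8.9/(2ω_n) = 1.08.

ω_n = 4.13 rad/s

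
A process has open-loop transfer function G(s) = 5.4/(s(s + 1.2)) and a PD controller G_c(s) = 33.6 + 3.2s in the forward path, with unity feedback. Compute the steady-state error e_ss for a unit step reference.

0

The open loop G_c(s)G(s) has a pole at the origin (type 1), so the static position error constant is infinite and e_ss = 1/(1+∞) = 0.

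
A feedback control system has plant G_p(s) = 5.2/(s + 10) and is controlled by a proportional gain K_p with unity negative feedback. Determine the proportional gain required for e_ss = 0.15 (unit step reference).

The loop is type 0, so e_ss(step) = 1/(1 + K_pos) with K_pos = K_p·G_p(0).
G_p(0) = 0.52. Require 1/(1 + K_p·0.52) = 0.15, so 1 + 0.52·K_p = 6.667.
K_p = (6.667 − 1)/0.52 = 10.9.

K_p = 10.9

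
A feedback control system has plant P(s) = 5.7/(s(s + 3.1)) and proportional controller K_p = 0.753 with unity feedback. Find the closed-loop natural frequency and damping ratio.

ω_n = 2.07 rad/s, ζ = 0.748

The closed-loop denominator is s(s+3.1) + 0.753·5.7 = s² + 3.1s + 4.292.
So ω_n² = 4.292 ⇒ ω_n = 2.072 rad/s, and ζ = 3.1/(2ω_n) = 0.748.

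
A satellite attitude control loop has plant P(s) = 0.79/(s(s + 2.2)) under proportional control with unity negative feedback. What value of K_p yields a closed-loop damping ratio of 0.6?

Closed-loop characteristic equation: s² + 2.2s + K_p·0.79 = 0.
So ω_n = √(0.79K_p) and 2ζω_n = 2.2, giving ζ = 2.2/(2√(0.79K_p)).
Setting ζ = 0.6: √(0.79K_p) = 2.2/(2·0.6) = 1.833, so K_p = 3.361/0.79 = 4.25.

K_p = 4.25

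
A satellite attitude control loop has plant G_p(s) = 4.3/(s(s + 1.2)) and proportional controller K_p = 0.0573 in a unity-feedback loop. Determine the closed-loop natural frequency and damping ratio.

With unity feedback the closed-loop characteristic equation is s² + 1.2s + 0.0573·4.3 = s² + 1.2s + 0.2464 = 0.
So ω_n² = 0.2464 ⇒ ω_n = 0.4964 rad/s, and ζ = 1.2/(2ω_n) = 1.21.

ω_n = 0.496 rad/s, ζ = 1.21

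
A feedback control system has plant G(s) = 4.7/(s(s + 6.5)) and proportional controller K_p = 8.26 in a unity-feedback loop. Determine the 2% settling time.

From 1 + K_pG(s) = 0: s² + 6.5s + 38.82 = 0 ⇒ ω_n = 6.231, ζ = 0.5216.
2% settling time T_s ≈ 4/(ζω_n) = 4/3.25 = 1.23 s.

T_s ≈ 1.23 s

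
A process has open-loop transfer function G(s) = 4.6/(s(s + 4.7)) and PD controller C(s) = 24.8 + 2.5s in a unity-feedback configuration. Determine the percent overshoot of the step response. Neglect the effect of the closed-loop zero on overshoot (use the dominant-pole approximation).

2.59%

Forward path: (24.8 + 2.5s)·4.6/(s(s+4.7)). The closed-loop characteristic equation is s² + (4.7 + 4.6·2.5)s + 4.6·24.8 = 0.
That is s² + 16.2s + 114.1 = 0, so ω_n = 10.68 rad/s and ζ = 16.2/(2·10.68) = 0.7584.
%OS = 100·exp(−πζ/√(1−ζ²)) = 2.59%.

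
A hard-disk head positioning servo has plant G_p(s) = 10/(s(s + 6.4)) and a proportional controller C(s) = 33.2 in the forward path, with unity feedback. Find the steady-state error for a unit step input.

The open loop C(s)G_p(s) has a pole at the origin (type 1), so the static position error constant is infinite and e_ss = 1/(1+∞) = 0.

0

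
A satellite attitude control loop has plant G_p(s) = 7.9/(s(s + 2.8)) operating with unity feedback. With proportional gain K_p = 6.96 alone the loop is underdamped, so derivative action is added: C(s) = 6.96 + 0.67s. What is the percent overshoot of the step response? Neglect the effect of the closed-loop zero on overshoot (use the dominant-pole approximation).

Forward path: (6.96 + 0.67s)·7.9/(s(s+2.8)). The closed-loop characteristic equation is s² + (2.8 + 7.9·0.67)s + 7.9·6.96 = 0.
That is s² + 8.093s + 54.98 = 0, so ω_n = 7.415 rad/s and ζ = 8.093/(2·7.415) = 0.5457.
%OS = 100·exp(−πζ/√(1−ζ²)) = 12.9%.

12.9%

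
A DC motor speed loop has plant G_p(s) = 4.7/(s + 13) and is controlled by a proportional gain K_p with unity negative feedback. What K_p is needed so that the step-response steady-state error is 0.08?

K_p = 31.8

For a type-0 loop with proportional control, e_ss = 1/(1 + K_p·G_p(0)).
G_p(0) = 0.3615. Require 1/(1 + K_p·0.3615) = 0.08, so 1 + 0.3615·K_p = 12.5.
K_p = (12.5 − 1)/0.3615 = 31.8.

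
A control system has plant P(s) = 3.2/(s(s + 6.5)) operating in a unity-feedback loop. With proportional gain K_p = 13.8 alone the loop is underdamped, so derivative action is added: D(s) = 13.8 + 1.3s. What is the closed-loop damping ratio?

ζ = 0.802

Forward path: (13.8 + 1.3s)·3.2/(s(s+6.5)). The closed-loop characteristic equation is s² + (6.5 + 3.2·1.3)s + 3.2·13.8 = 0.
That is s² + 10.66s + 44.16 = 0, so ω_n = 6.645 rad/s and ζ = 10.66/(2·6.645) = 0.8021.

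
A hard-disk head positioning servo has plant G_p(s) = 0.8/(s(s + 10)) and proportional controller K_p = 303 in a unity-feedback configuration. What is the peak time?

T_p = 0.213 s

Closed-loop characteristic equation: s² + 10s + 242.4 = 0, so ω_n = 15.57 rad/s and ζ = 10/(2·15.57) = 0.3211.
Damped frequency ω_d = ω_n√(1−ζ²) = 14.74 rad/s, so peak time T_p = π/ω_d = 0.213 s.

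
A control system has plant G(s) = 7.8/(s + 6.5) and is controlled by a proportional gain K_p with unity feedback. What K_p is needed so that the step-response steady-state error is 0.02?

For a type-0 loop with proportional control, e_ss = 1/(1 + K_p·G(0)).
G(0) = 1.2. Require 1/(1 + K_p·1.2) = 0.02, so 1 + 1.2·K_p = 50.
K_p = (50 − 1)/1.2 = 40.8.

K_p = 40.8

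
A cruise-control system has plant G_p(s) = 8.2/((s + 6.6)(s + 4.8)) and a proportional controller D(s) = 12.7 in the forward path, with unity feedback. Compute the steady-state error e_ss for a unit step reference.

The loop is type 0. Static position error constant K_pos = D(0)·G_p(0) = 12.7·0.2588 = 3.287.
Steady-state error to a unit step: e_ss = 1/(1+K_pos) = 1/4.287 = 0.233.

0.233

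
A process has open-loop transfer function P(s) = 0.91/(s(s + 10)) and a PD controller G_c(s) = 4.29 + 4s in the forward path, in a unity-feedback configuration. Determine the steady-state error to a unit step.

The open loop G_c(s)P(s) has a pole at the origin (type 1), so the static position error constant is infinite and e_ss = 1/(1+∞) = 0.

0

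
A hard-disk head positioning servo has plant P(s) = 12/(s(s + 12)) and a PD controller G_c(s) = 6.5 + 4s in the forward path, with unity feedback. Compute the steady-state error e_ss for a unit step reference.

0

The open loop G_c(s)P(s) has a pole at the origin (type 1), so the static position error constant is infinite and e_ss = 1/(1+∞) = 0.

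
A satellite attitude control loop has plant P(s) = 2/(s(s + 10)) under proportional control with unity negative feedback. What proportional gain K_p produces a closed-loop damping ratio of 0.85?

Closed-loop characteristic equation: s² + 10s + K_p·2 = 0.
So ω_n = √(2K_p) and 2ζω_n = 10, giving ζ = 10/(2√(2K_p)).
Setting ζ = 0.85: √(2K_p) = 10/(2·0.85) = 5.882, so K_p = 34.6/2 = 17.3.

K_p = 17.3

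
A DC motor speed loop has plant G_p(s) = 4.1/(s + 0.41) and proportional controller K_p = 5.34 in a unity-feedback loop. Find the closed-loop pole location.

s = -22.3

Closed-loop transfer function: T(s) = K_p·G_p(s)/(1 + K_p·G_p(s)) = 21.89/(s + 0.41 + 21.89) = 21.89/(s + 22.3).
The closed-loop pole is at s = −22.3.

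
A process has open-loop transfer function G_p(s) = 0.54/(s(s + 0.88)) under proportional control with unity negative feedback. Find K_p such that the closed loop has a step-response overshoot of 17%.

From %OS = 100·exp(−πζ/√(1−ζ²)) = 17%, ζ = −ln(0.17)/√(π²+ln²(0.17)) = 0.4913.
Characteristic equation s² + 0.88s + 0.54K_p = 0 gives ζ = 0.88/(2√(0.54K_p)).
Setting ζ = 0.4913: √(0.54K_p) = 0.88/(2·0.4913) = 0.8956, so K_p = 0.8022/0.54 = 1.49.

K_p = 1.49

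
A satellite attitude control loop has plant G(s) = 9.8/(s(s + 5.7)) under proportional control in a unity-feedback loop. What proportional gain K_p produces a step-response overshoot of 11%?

From %OS = 100·exp(−πζ/√(1−ζ²)) = 11%, ζ = −ln(0.11)/√(π²+ln²(0.11)) = 0.5749.
Characteristic equation s² + 5.7s + 9.8K_p = 0 gives ζ = 5.7/(2√(9.8K_p)).
Setting ζ = 0.5749: √(9.8K_p) = 5.7/(2·0.5749) = 4.957, so K_p = 24.58/9.8 = 2.51.

K_p = 2.51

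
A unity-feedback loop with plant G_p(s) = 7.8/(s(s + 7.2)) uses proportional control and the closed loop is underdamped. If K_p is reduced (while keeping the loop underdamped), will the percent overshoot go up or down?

decrease

ζ = 7.2/(2√(7.8K_p)) rises as K_p falls; higher damping means less overshoot.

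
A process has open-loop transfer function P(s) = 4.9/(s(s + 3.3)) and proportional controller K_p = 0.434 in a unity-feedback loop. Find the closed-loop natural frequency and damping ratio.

With unity feedback the closed-loop characteristic equation is s² + 3.3s + 0.434·4.9 = s² + 3.3s + 2.127 = 0.
Matching s² + 2ζω_n s + ω_n²: ω_n = √2.127 = 1.458 rad/s and 2ζω_n = 3.3, so ζ = 3.3/(2·1.458) = 1.13.

ω_n = 1.46 rad/s, ζ = 1.13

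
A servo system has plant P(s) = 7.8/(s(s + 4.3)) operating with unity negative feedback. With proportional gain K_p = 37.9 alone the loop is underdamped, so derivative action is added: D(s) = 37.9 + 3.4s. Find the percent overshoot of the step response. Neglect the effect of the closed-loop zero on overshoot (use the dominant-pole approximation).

0.175%

Forward path: (37.9 + 3.4s)·7.8/(s(s+4.3)). The closed-loop characteristic equation is s² + (4.3 + 7.8·3.4)s + 7.8·37.9 = 0.
That is s² + 30.82s + 295.6 = 0, so ω_n = 17.19 rad/s and ζ = 30.82/(2·17.19) = 0.8963.
%OS = 100·exp(−πζ/√(1−ζ²)) = 0.175%.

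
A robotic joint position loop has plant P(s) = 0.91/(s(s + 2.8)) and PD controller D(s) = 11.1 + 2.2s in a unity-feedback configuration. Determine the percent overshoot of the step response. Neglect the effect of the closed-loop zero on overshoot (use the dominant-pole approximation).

2.67%

Forward path: (11.1 + 2.2s)·0.91/(s(s+2.8)). The closed-loop characteristic equation is s² + (2.8 + 0.91·2.2)s + 0.91·11.1 = 0.
That is s² + 4.802s + 10.1 = 0, so ω_n = 3.178 rad/s and ζ = 4.802/(2·3.178) = 0.7555.
%OS = 100·exp(−πζ/√(1−ζ²)) = 2.67%.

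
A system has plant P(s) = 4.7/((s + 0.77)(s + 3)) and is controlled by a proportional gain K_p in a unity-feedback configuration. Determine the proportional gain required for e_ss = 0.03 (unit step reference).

The loop is type 0, so e_ss(step) = 1/(1 + K_pos) with K_pos = K_p·P(0).
P(0) = 2.035. Require 1/(1 + K_p·2.035) = 0.03, so 1 + 2.035·K_p = 33.33.
K_p = (33.33 − 1)/2.035 = 15.9.

K_p = 15.9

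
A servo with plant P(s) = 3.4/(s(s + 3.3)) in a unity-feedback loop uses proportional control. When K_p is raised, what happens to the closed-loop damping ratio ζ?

ζ = 3.3/(2√(3.4K_p)); increasing K_p raises the denominator, so ζ falls.

decrease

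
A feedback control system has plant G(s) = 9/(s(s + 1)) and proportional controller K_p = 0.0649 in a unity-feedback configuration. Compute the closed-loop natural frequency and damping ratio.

With unity feedback the closed-loop characteristic equation is s² + 1s + 0.0649·9 = s² + 1s + 0.5841 = 0.
Matching s² + 2ζω_n s + ω_n²: ω_n = √0.5841 = 0.7643 rad/s and 2ζω_n = 1, so ζ = 1/(2·0.7643) = 0.654.

ω_n = 0.764 rad/s, ζ = 0.654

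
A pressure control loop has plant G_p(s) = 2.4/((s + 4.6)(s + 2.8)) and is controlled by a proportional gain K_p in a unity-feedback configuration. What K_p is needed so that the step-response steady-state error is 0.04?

K_p = 129

For a type-0 loop with proportional control, e_ss = 1/(1 + K_p·G_p(0)).
G_p(0) = 0.1863. Require 1/(1 + K_p·0.1863) = 0.04, so 1 + 0.1863·K_p = 25.
K_p = (25 − 1)/0.1863 = 129.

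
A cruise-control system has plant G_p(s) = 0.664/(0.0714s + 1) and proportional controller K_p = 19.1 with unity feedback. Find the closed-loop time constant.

τ = 0.00522 s

Closed loop: T(s) = K_p·G_p/(1+K_p·G_p) = 12.68/(0.0714s + 1 + 12.68), with pole at s = −(1 + 12.68)/0.0714 = −191.6.
Closed-loop time constant τ = 1/191.6 = 0.00522 s.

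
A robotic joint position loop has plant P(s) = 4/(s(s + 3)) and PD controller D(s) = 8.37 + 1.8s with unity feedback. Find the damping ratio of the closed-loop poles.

ζ = 0.881

Forward path: (8.37 + 1.8s)·4/(s(s+3)). The closed-loop characteristic equation is s² + (3 + 4·1.8)s + 4·8.37 = 0.
That is s² + 10.2s + 33.48 = 0, so ω_n = 5.786 rad/s and ζ = 10.2/(2·5.786) = 0.8814.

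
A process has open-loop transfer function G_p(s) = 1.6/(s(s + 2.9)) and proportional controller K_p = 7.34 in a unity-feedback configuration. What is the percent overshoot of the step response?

23.1%

The closed-loop denominator s² + 2.9s + 11.74 gives ω_n = √11.74 = 3.427 and ζ = 2.9/(2ω_n) = 0.4231.
%OS = 100·exp(−πζ/√(1−ζ²)) = 100·exp(−π·0.4231/√0.821) = 23.1%.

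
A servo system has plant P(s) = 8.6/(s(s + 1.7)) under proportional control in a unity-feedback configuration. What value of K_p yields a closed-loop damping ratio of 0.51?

Closed-loop characteristic equation: s² + 1.7s + K_p·8.6 = 0.
So ω_n = √(8.6K_p) and 2ζω_n = 1.7, giving ζ = 1.7/(2√(8.6K_p)).
Setting ζ = 0.51: √(8.6K_p) = 1.7/(2·0.51) = 1.667, so K_p = 2.778/8.6 = 0.323.

K_p = 0.323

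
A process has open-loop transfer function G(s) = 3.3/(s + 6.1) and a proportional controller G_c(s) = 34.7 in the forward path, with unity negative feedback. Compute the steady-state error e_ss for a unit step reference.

0.0506

The loop is type 0. Static position error constant K_pos = G_c(0)·G(0) = 34.7·0.541 = 18.77.
Steady-state error to a unit step: e_ss = 1/(1+K_pos) = 1/19.77 = 0.0506.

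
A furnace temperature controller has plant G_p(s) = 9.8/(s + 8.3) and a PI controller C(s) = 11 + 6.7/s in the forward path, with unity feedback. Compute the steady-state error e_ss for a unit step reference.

0

The open loop C(s)G_p(s) has a pole at the origin (type 1), so the static position error constant is infinite and e_ss = 1/(1+∞) = 0.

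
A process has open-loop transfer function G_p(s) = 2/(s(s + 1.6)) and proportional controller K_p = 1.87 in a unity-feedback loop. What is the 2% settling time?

T_s ≈ 5 s

From 1 + K_pG_p(s) = 0: s² + 1.6s + 3.74 = 0 ⇒ ω_n = 1.934, ζ = 0.4137.
2% settling time T_s ≈ 4/(ζω_n) = 4/0.8 = 5 s.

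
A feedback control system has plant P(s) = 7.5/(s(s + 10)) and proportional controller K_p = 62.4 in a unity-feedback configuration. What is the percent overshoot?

The closed-loop denominator s² + 10s + 468 gives ω_n = √468 = 21.63 and ζ = 10/(2ω_n) = 0.2311.
%OS = 100·exp(−πζ/√(1−ζ²)) = 100·exp(−π·0.2311/√0.9466) = 47.4%.

47.4%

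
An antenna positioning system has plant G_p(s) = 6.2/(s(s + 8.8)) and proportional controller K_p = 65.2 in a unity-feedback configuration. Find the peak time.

T_p = 0.16 s

The closed-loop denominator s² + 8.8s + 404.2 gives ω_n = √404.2 = 20.11 and ζ = 8.8/(2ω_n) = 0.2188.
Damped frequency ω_d = ω_n√(1−ζ²) = 19.62 rad/s, so peak time T_p = π/ω_d = 0.16 s.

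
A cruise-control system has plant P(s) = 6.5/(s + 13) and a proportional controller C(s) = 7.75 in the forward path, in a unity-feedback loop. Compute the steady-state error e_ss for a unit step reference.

The loop is type 0. Static position error constant K_pos = C(0)·P(0) = 7.75·0.5 = 3.875.
Steady-state error to a unit step: e_ss = 1/(1+K_pos) = 1/4.875 = 0.205.

0.205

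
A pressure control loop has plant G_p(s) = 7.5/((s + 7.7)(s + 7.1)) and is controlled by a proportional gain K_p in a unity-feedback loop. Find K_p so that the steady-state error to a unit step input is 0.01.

The loop is type 0, so e_ss(step) = 1/(1 + K_pos) with K_pos = K_p·G_p(0).
G_p(0) = 0.1372. Require 1/(1 + K_p·0.1372) = 0.01, so 1 + 0.1372·K_p = 100.
K_p = (100 − 1)/0.1372 = 722.

K_p = 722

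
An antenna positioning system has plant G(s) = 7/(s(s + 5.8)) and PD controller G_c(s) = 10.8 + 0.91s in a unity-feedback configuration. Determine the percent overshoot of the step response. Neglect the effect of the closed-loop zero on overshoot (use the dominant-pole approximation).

Forward path: (10.8 + 0.91s)·7/(s(s+5.8)). The closed-loop characteristic equation is s² + (5.8 + 7·0.91)s + 7·10.8 = 0.
That is s² + 12.17s + 75.6 = 0, so ω_n = 8.695 rad/s and ζ = 12.17/(2·8.695) = 0.6998.
%OS = 100·exp(−πζ/√(1−ζ²)) = 4.61%.

4.61%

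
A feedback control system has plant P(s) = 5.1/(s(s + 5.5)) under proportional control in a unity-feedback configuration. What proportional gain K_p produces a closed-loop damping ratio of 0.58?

Closed-loop characteristic equation: s² + 5.5s + K_p·5.1 = 0.
So ω_n = √(5.1K_p) and 2ζω_n = 5.5, giving ζ = 5.5/(2√(5.1K_p)).
Setting ζ = 0.58: √(5.1K_p) = 5.5/(2·0.58) = 4.741, so K_p = 22.48/5.1 = 4.41.

K_p = 4.41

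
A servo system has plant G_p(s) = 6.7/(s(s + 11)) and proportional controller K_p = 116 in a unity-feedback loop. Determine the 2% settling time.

T_s ≈ 0.727 s

The closed-loop denominator s² + 11s + 777.2 gives ω_n = √777.2 = 27.88 and ζ = 11/(2ω_n) = 0.1973.
2% settling time T_s ≈ 4/(ζω_n) = 4/5.5 = 0.727 s.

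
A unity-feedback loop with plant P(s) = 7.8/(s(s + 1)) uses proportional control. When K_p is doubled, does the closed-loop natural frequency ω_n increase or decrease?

increase

ω_n = √(7.8·K_p), which grows with K_p.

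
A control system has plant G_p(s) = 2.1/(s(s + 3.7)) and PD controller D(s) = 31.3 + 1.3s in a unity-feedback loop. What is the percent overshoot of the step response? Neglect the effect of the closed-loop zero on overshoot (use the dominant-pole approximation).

25.7%

Forward path: (31.3 + 1.3s)·2.1/(s(s+3.7)). The closed-loop characteristic equation is s² + (3.7 + 2.1·1.3)s + 2.1·31.3 = 0.
That is s² + 6.43s + 65.73 = 0, so ω_n = 8.107 rad/s and ζ = 6.43/(2·8.107) = 0.3966.
%OS = 100·exp(−πζ/√(1−ζ²)) = 25.7%.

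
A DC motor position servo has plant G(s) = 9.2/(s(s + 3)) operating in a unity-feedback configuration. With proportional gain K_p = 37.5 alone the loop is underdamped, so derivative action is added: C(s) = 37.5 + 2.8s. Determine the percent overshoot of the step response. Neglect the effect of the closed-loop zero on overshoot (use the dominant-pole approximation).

Forward path: (37.5 + 2.8s)·9.2/(s(s+3)). The closed-loop characteristic equation is s² + (3 + 9.2·2.8)s + 9.2·37.5 = 0.
That is s² + 28.76s + 345 = 0, so ω_n = 18.57 rad/s and ζ = 28.76/(2·18.57) = 0.7742.
%OS = 100·exp(−πζ/√(1−ζ²)) = 2.14%.

2.14%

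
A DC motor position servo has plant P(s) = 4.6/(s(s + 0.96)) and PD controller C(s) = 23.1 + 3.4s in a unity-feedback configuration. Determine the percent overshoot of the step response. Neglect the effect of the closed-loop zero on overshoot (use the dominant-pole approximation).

1.4%

Forward path: (23.1 + 3.4s)·4.6/(s(s+0.96)). The closed-loop characteristic equation is s² + (0.96 + 4.6·3.4)s + 4.6·23.1 = 0.
That is s² + 16.6s + 106.3 = 0, so ω_n = 10.31 rad/s and ζ = 16.6/(2·10.31) = 0.8052.
%OS = 100·exp(−πζ/√(1−ζ²)) = 1.4%.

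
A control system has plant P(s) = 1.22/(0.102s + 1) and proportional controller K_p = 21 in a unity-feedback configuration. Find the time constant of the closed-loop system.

Closed loop: T(s) = K_p·P/(1+K_p·P) = 25.62/(0.102s + 1 + 25.62), with pole at s = −(1 + 25.62)/0.102 = −261.
Closed-loop time constant τ = 1/261 = 0.00383 s.

τ = 0.00383 s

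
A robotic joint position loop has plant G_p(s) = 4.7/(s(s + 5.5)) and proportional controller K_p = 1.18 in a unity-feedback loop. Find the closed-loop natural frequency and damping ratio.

ω_n = 2.35 rad/s, ζ = 1.17

With unity feedback the closed-loop characteristic equation is s² + 5.5s + 1.18·4.7 = s² + 5.5s + 5.546 = 0.
Matching s² + 2ζω_n s + ω_n²: ω_n = √5.546 = 2.355 rad/s and 2ζω_n = 5.5, so ζ = 5.5/(2·2.355) = 1.17.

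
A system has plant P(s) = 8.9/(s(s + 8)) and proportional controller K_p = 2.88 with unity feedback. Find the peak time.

T_p = 1.01 s

From 1 + K_pP(s) = 0: s² + 8s + 25.63 = 0 ⇒ ω_n = 5.063, ζ = 0.7901.
Damped frequency ω_d = ω_n√(1−ζ²) = 3.104 rad/s, so peak time T_p = π/ω_d = 1.01 s.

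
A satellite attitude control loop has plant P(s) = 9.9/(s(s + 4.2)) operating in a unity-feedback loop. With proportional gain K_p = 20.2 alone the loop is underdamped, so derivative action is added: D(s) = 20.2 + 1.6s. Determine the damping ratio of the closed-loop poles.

Forward path: (20.2 + 1.6s)·9.9/(s(s+4.2)). The closed-loop characteristic equation is s² + (4.2 + 9.9·1.6)s + 9.9·20.2 = 0.
That is s² + 20.04s + 200 = 0, so ω_n = 14.14 rad/s and ζ = 20.04/(2·14.14) = 0.7086.

ζ = 0.709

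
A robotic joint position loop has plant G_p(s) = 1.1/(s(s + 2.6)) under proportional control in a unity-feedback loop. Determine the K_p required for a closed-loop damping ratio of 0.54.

Closed-loop characteristic equation: s² + 2.6s + K_p·1.1 = 0.
So ω_n = √(1.1K_p) and 2ζω_n = 2.6, giving ζ = 2.6/(2√(1.1K_p)).
Setting ζ = 0.54: √(1.1K_p) = 2.6/(2·0.54) = 2.407, so K_p = 5.796/1.1 = 5.27.

K_p = 5.27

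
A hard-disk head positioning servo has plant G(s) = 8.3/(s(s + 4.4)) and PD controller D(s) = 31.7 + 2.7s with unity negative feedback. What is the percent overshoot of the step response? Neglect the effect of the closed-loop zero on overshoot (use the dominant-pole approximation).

0.994%

Forward path: (31.7 + 2.7s)·8.3/(s(s+4.4)). The closed-loop characteristic equation is s² + (4.4 + 8.3·2.7)s + 8.3·31.7 = 0.
That is s² + 26.81s + 263.1 = 0, so ω_n = 16.22 rad/s and ζ = 26.81/(2·16.22) = 0.8264.
%OS = 100·exp(−πζ/√(1−ζ²)) = 0.994%.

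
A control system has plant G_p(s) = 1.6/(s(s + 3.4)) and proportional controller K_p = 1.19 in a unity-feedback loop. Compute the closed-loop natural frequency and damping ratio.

ω_n = 1.38 rad/s, ζ = 1.23

With unity feedback the closed-loop characteristic equation is s² + 3.4s + 1.19·1.6 = s² + 3.4s + 1.904 = 0.
So ω_n² = 1.904 ⇒ ω_n = 1.38 rad/s, and ζ = 3.4/(2ω_n) = 1.23.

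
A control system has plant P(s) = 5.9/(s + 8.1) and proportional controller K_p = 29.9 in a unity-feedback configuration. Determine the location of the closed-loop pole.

Closed-loop transfer function: T(s) = K_p·P(s)/(1 + K_p·P(s)) = 176.4/(s + 8.1 + 176.4) = 176.4/(s + 184.5).
The closed-loop pole is at s = −184.5.

s = -184.5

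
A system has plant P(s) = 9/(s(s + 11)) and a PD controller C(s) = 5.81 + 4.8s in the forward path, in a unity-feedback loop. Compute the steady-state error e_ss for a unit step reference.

0

The open loop C(s)P(s) has a pole at the origin (type 1), so the static position error constant is infinite and e_ss = 1/(1+∞) = 0.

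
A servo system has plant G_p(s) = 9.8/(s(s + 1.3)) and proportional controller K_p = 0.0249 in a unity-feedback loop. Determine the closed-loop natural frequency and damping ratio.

1 + K_p·G_p(s) = 0 gives s² + 1.3s + 0.244 = 0.
So ω_n² = 0.244 ⇒ ω_n = 0.494 rad/s, and ζ = 1.3/(2ω_n) = 1.32.

ω_n = 0.494 rad/s, ζ = 1.32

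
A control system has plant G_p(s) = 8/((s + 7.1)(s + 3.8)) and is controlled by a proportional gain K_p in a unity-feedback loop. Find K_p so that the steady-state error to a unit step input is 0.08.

The loop is type 0, so e_ss(step) = 1/(1 + K_pos) with K_pos = K_p·G_p(0).
G_p(0) = 0.2965. Require 1/(1 + K_p·0.2965) = 0.08, so 1 + 0.2965·K_p = 12.5.
K_p = (12.5 − 1)/0.2965 = 38.8.

K_p = 38.8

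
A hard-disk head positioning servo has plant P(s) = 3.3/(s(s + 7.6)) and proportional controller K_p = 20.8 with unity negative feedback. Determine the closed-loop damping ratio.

1 + K_p·P(s) = 0 gives s² + 7.6s + 68.64 = 0.
So ω_n² = 68.64 ⇒ ω_n = 8.285 rad/s, and ζ = 7.6/(2ω_n) = 0.459.

ζ = 0.459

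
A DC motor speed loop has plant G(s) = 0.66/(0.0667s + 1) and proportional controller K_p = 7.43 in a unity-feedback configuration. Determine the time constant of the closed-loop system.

τ = 0.0113 s

Closed loop: T(s) = K_p·G/(1+K_p·G) = 4.904/(0.0667s + 1 + 4.904), with pole at s = −(1 + 4.904)/0.0667 = −88.51.
Closed-loop time constant τ = 1/88.51 = 0.0113 s.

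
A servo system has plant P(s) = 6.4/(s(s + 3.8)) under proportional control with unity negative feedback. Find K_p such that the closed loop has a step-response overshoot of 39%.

From %OS = 100·exp(−πζ/√(1−ζ²)) = 39%, ζ = −ln(0.39)/√(π²+ln²(0.39)) = 0.2871.
Characteristic equation s² + 3.8s + 6.4K_p = 0 gives ζ = 3.8/(2√(6.4K_p)).
Setting ζ = 0.2871: √(6.4K_p) = 3.8/(2·0.2871) = 6.618, so K_p = 43.8/6.4 = 6.84.

K_p = 6.84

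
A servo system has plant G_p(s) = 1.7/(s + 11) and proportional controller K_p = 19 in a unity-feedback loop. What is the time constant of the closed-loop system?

τ = 0.0231 s

Closed-loop transfer function: T(s) = K_p·G_p(s)/(1 + K_p·G_p(s)) = 32.3/(s + 11 + 32.3) = 32.3/(s + 43.3).
Time constant τ = 1/43.3 = 0.0231 s.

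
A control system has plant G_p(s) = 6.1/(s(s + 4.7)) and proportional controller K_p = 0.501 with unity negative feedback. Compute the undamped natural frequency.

The closed-loop denominator is s(s+4.7) + 0.501·6.1 = s² + 4.7s + 3.056.
Matching s² + 2ζω_n s + ω_n²: ω_n = √3.056 = 1.748 rad/s and 2ζω_n = 4.7, so ζ = 4.7/(2·1.748) = 1.34.

ω_n = 1.75 rad/s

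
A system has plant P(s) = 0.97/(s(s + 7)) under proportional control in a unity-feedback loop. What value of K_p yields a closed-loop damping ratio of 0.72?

Closed-loop characteristic equation: s² + 7s + K_p·0.97 = 0.
So ω_n = √(0.97K_p) and 2ζω_n = 7, giving ζ = 7/(2√(0.97K_p)).
Setting ζ = 0.72: √(0.97K_p) = 7/(2·0.72) = 4.861, so K_p = 23.63/0.97 = 24.4.

K_p = 24.4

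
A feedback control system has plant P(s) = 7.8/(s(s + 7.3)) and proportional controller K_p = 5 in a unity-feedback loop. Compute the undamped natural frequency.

With unity feedback the closed-loop characteristic equation is s² + 7.3s + 5·7.8 = s² + 7.3s + 39 = 0.
So ω_n² = 39 ⇒ ω_n = 6.245 rad/s, and ζ = 7.3/(2ω_n) = 0.584.

ω_n = 6.24 rad/s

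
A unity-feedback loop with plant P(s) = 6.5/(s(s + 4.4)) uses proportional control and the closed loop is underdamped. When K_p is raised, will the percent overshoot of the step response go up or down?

increase

Characteristic equation s² + 4.4s + K_p·6.5 = 0: raising K_p raises ω_n while 2ζω_n = 4.4 is fixed, so ζ falls and overshoot grows.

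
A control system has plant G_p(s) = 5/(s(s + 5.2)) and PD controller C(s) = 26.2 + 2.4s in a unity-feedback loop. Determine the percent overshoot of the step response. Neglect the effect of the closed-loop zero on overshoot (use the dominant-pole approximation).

Forward path: (26.2 + 2.4s)·5/(s(s+5.2)). The closed-loop characteristic equation is s² + (5.2 + 5·2.4)s + 5·26.2 = 0.
That is s² + 17.2s + 131 = 0, so ω_n = 11.45 rad/s and ζ = 17.2/(2·11.45) = 0.7514.
%OS = 100·exp(−πζ/√(1−ζ²)) = 2.8%.

2.8%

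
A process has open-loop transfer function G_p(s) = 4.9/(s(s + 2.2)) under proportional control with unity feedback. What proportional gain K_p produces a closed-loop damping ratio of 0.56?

K_p = 0.787

Closed-loop characteristic equation: s² + 2.2s + K_p·4.9 = 0.
So ω_n = √(4.9K_p) and 2ζω_n = 2.2, giving ζ = 2.2/(2√(4.9K_p)).
Setting ζ = 0.56: √(4.9K_p) = 2.2/(2·0.56) = 1.964, so K_p = 3.858/4.9 = 0.787.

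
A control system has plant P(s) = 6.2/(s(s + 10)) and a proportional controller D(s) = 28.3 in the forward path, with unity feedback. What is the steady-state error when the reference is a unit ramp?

The loop has one pole at the origin (type 1). Velocity error constant K_v = lim_{s→0} s·D(s)P(s) = 28.3·6.2/10 = 17.55.
Steady-state error to a unit ramp: e_ss = 1/K_v = 0.057.

0.057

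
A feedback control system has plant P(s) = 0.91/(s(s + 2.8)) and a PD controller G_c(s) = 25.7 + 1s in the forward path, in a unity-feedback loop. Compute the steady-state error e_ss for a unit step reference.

The open loop G_c(s)P(s) has a pole at the origin (type 1), so the static position error constant is infinite and e_ss = 1/(1+∞) = 0.

0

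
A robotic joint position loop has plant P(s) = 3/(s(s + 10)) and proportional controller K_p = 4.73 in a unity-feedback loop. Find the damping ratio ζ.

1 + K_p·P(s) = 0 gives s² + 10s + 14.19 = 0.
Matching s² + 2ζω_n s + ω_n²: ω_n = √14.19 = 3.767 rad/s and 2ζω_n = 10, so ζ = 10/(2·3.767) = 1.33.

ζ = 1.33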